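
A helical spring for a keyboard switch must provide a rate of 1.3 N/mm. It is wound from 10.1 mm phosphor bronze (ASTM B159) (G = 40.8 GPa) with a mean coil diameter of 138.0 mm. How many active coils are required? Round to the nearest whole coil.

16

N_a = Gd⁴/(8D³k) = (40.8×10³ × 10.1⁴)/(8 × 138.0³ × 1.3)
    = 4.24566e+08 / 2.73319e+07 = 15.53 → 16 coils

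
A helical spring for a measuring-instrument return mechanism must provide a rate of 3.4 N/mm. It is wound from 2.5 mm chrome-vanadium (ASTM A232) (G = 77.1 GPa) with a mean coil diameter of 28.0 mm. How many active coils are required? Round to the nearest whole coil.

5

N_a = Gd⁴/(8D³k) = (77.1×10³ × 2.5⁴)/(8 × 28.0³ × 3.4)
    = 3.01172e+06 / 597094 = 5.044 → 5 coils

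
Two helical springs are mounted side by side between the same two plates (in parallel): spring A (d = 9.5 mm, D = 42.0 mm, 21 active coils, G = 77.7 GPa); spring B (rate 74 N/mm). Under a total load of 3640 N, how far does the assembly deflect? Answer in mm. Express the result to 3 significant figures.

29.2 mm

k_A = Gd⁴/(8D³N_a) = (77.7×10³)(9.5⁴)/(8·42.0³·21) = 50.846 N/mm
Parallel: k_eq = 50.846 + 74 = 124.85 N/mm
δ = F/k_eq = 3640/124.85 = 29.156 mm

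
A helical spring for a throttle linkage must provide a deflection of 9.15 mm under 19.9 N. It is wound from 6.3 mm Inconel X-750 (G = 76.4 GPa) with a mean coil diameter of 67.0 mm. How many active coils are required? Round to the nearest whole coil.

Required rate k = F/δ = 19.9/9.15 = 2.1749 N/mm
N_a = Gd⁴/(8D³k) = (76.4×10³ × 6.3⁴)/(8 × 67.0³ × 2.1749)
    = 1.20353e+08 / 5.23295e+06 = 23 → 23 coils

23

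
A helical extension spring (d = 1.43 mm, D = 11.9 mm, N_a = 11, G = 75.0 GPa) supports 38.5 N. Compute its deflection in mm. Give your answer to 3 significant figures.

k = Gd⁴/(8D³N_a) = (75.0×10³)(1.43⁴)/(8·11.9³·11) = 2.1149 N/mm
δ = F/k = 38.5 / 2.1149 = 18.205 mm

18.2 mm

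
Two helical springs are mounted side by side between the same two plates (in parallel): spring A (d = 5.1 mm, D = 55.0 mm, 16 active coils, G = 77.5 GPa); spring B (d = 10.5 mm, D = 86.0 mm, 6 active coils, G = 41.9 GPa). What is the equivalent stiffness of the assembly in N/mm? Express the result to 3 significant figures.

19.1 N/mm

k_A = Gd⁴/(8D³N_a) = (77.5×10³)(5.1⁴)/(8·55.0³·16) = 2.462 N/mm
k_B = Gd⁴/(8D³N_a) = (41.9×10³)(10.5⁴)/(8·86.0³·6) = 16.681 N/mm
Parallel: k_eq = 2.462 + 16.681 = 19.143 N/mm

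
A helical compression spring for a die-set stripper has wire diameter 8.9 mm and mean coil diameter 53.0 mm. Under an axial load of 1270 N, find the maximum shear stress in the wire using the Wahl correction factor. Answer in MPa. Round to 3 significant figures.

Spring index C = D/d = 53.0/8.9 = 5.9551
K_W = (4C−1)/(4C−4) + 0.615/C = 22.820/19.820 + 0.1033 = 1.2546
τ₀ = 8FD/(πd³) = 8·1270·53.0/(π·8.9³) = 538480/2214.7 = 243.14 MPa
τ_max = K·τ₀ = 1.2546 × 243.14 = 305.05 MPa

305 MPa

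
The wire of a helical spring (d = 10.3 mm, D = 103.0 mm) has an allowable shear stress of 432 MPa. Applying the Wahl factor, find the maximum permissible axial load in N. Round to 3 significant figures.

1570 N

C = D/d = 103.0/10.3 = 10.0000
K_W = (4C−1)/(4C−4) + 0.615/C = 39.000/36.000 + 0.0615 = 1.1448
τ_max = K·8FD/(πd³) → F_max = τ_allow·πd³/(8DK)
F_max = 432·π·10.3³/(8·103.0·1.1448) = 1.483e+06/943.34 = 1572.1 N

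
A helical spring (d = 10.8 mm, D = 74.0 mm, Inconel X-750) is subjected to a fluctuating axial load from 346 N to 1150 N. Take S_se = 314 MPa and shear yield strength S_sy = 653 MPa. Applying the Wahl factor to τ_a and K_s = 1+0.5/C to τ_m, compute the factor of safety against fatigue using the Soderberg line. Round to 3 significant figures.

C = D/d = 74.0/10.8 = 6.8519; K_W = (4C−1)/(4C−4)+0.615/C = 1.2179; K_s = 1+0.5/C = 1.0730
F_a = (F_max−F_min)/2 = 402 N; F_m = (F_max+F_min)/2 = 748 N
τ_a = K_W·8F_aD/(πd³) = 1.2179 × 60.135 = 73.24 MPa
τ_m = K_s·8F_mD/(πd³) = 1.0730 × 111.89 = 120.06 MPa
Soderberg: 1/n_f = τ_a/S_se + τ_m/S_sy = 73.24/314 + 120.06/653 = 0.23325 + 0.18386 = 0.4171
n_f = 1/0.4171 = 2.397

2.40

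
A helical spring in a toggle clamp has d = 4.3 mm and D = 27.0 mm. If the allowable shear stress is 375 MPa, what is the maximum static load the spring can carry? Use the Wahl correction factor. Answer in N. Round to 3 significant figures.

350 N

C = D/d = 27.0/4.3 = 6.2791
K_W = (4C−1)/(4C−4) + 0.615/C = 24.116/21.116 + 0.0979 = 1.2400
τ_max = K·8FD/(πd³) → F_max = τ_allow·πd³/(8DK)
F_max = 375·π·4.3³/(8·27.0·1.2400) = 93667/267.84 = 349.71 N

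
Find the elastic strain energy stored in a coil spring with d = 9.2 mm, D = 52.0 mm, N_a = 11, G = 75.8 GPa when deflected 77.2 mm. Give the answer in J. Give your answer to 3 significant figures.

k = Gd⁴/(8D³N_a) = (75.8×10³)(9.2⁴)/(8·52.0³·11) = 43.886 N/mm
U = ½kδ² = 0.5 × 43.886 × 77.2² = 1.3078e+05 N·mm = 130.78 J

131 J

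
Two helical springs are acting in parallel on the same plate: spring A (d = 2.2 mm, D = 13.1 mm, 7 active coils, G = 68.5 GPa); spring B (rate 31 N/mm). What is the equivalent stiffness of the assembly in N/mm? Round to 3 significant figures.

43.7 N/mm

k_A = Gd⁴/(8D³N_a) = (68.5×10³)(2.2⁴)/(8·13.1³·7) = 12.746 N/mm
Parallel: k_eq = 12.746 + 31 = 43.746 N/mm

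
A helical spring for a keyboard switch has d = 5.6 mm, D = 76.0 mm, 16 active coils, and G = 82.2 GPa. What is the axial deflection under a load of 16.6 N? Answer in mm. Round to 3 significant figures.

k = Gd⁴/(8D³N_a) = (82.2×10³)(5.6⁴)/(8·76.0³·16) = 1.4387 N/mm
δ = F/k = 16.6 / 1.4387 = 11.538 mm

11.5 mm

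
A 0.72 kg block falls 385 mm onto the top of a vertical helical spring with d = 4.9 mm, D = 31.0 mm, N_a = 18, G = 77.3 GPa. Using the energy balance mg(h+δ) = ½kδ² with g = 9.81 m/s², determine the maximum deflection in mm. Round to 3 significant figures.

k = Gd⁴/(8D³N_a) = (77.3×10³)(4.9⁴)/(8·31.0³·18) = 10.388 N/mm
W = mg = 0.72 × 9.81 = 7.0632 N
½kδ² − Wδ − Wh = 0 → δ = (W + √(W² + 2kWh))/k
δ = (7.0632 + √(49.889 + 56494.8))/10.388 = (7.0632 + 237.79)/10.388 = 23.572 mm

23.6 mm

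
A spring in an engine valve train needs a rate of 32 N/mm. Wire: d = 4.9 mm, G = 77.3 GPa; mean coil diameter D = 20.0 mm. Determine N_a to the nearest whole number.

N_a = Gd⁴/(8D³k) = (77.3×10³ × 4.9⁴)/(8 × 20.0³ × 32)
    = 4.45619e+07 / 2.048e+06 = 21.76 → 22 coils

22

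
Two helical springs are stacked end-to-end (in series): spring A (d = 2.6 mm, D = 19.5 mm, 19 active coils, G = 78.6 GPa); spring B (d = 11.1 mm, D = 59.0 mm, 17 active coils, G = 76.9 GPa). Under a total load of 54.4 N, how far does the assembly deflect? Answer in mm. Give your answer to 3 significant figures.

k_A = Gd⁴/(8D³N_a) = (78.6×10³)(2.6⁴)/(8·19.5³·19) = 3.1869 N/mm
k_B = Gd⁴/(8D³N_a) = (76.9×10³)(11.1⁴)/(8·59.0³·17) = 41.795 N/mm
Series: 1/k_eq = 1/3.1869 + 1/41.795 = 0.33771; k_eq = 2.9611 N/mm
δ = F/k_eq = 54.4/2.9611 = 18.371 mm

18.4 mm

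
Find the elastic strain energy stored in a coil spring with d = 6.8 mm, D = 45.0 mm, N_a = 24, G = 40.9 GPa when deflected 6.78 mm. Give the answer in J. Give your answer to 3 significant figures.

0.115 J

k = Gd⁴/(8D³N_a) = (40.9×10³)(6.8⁴)/(8·45.0³·24) = 4.9983 N/mm
U = ½kδ² = 0.5 × 4.9983 × 6.78² = 114.88 N·mm = 0.11488 J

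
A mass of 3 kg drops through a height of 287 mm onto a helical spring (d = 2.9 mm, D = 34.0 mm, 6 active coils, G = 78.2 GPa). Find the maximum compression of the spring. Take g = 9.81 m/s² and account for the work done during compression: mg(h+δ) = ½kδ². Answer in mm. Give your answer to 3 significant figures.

86.6 mm

k = Gd⁴/(8D³N_a) = (78.2×10³)(2.9⁴)/(8·34.0³·6) = 2.9317 N/mm
W = mg = 3 × 9.81 = 29.43 N
½kδ² − Wδ − Wh = 0 → δ = (W + √(W² + 2kWh))/k
δ = (29.43 + √(866.12 + 49524.8))/2.9317 = (29.43 + 224.48)/2.9317 = 86.608 mm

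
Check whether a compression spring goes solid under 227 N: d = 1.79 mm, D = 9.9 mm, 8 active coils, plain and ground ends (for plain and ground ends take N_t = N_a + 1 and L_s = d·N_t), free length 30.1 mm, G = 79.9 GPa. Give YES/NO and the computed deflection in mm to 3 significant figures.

k = Gd⁴/(8D³N_a) = (79.9×10³)(1.79⁴)/(8·9.9³·8) = 13.209 N/mm
N_t = 9; L_s = 1.79·9 = 16.11 mm; δ_solid = L₀ − L_s = 30.1 − 16.11 = 13.99 mm
δ = F/k = 227/13.209 = 17.185 mm
δ ≥ δ_solid → spring goes solid

YES, δ = 17.2 mm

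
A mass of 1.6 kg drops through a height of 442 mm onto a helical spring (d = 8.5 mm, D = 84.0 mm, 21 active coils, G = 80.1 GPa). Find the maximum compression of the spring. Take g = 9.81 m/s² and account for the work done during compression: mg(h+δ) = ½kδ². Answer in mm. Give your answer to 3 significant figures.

61.3 mm

k = Gd⁴/(8D³N_a) = (80.1×10³)(8.5⁴)/(8·84.0³·21) = 4.1991 N/mm
W = mg = 1.6 × 9.81 = 15.696 N
½kδ² − Wδ − Wh = 0 → δ = (W + √(W² + 2kWh))/k
δ = (15.696 + √(246.36 + 58264.3))/4.1991 = (15.696 + 241.89)/4.1991 = 61.342 mm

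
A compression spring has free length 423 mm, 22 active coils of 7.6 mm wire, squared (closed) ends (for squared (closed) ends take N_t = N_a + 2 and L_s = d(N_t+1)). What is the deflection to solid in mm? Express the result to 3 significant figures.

N_t = 24; L_s = 7.6·25 = 190 mm
δ_solid = L₀ − L_s = 423 − 190 = 233 mm

233 mm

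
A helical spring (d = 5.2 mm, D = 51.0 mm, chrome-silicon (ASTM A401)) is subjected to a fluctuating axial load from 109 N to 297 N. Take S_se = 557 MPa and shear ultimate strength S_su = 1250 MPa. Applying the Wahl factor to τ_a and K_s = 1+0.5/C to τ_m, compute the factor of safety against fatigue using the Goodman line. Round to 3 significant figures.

2.97

C = D/d = 51.0/5.2 = 9.8077; K_W = (4C−1)/(4C−4)+0.615/C = 1.1479; K_s = 1+0.5/C = 1.0510
F_a = (F_max−F_min)/2 = 94 N; F_m = (F_max+F_min)/2 = 203 N
τ_a = K_W·8F_aD/(πd³) = 1.1479 × 86.822 = 99.659 MPa
τ_m = K_s·8F_mD/(πd³) = 1.0510 × 187.5 = 197.06 MPa
Goodman: 1/n_f = τ_a/S_se + τ_m/S_su = 99.659/557 + 197.06/1250 = 0.17892 + 0.15765 = 0.33657
n_f = 1/0.33657 = 2.971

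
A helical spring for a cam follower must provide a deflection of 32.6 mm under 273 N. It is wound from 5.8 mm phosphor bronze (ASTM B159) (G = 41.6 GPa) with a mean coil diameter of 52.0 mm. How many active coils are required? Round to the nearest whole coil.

Required rate k = F/δ = 273/32.6 = 8.3742 N/mm
N_a = Gd⁴/(8D³k) = (41.6×10³ × 5.8⁴)/(8 × 52.0³ × 8.3742)
    = 4.70766e+07 / 9.41987e+06 = 4.998 → 5 coils

5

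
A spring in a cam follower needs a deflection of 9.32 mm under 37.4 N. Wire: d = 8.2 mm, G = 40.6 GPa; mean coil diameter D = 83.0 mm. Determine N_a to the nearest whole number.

10

Required rate k = F/δ = 37.4/9.32 = 4.0129 N/mm
N_a = Gd⁴/(8D³k) = (40.6×10³ × 8.2⁴)/(8 × 83.0³ × 4.0129)
    = 1.83561e+08 / 1.83561e+07 = 10 → 10 coils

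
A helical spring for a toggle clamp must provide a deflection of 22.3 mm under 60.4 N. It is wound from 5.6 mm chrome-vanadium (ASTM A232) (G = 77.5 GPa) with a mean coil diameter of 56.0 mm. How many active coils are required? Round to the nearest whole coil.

20

Required rate k = F/δ = 60.4/22.3 = 2.7085 N/mm
N_a = Gd⁴/(8D³k) = (77.5×10³ × 5.6⁴)/(8 × 56.0³ × 2.7085)
    = 7.62173e+07 / 3.80528e+06 = 20.03 → 20 coils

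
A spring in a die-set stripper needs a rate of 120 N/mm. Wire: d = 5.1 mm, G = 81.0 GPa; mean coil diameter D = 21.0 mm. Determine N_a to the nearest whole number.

6

N_a = Gd⁴/(8D³k) = (81.0×10³ × 5.1⁴)/(8 × 21.0³ × 120)
    = 5.47981e+07 / 8.89056e+06 = 6.164 → 6 coils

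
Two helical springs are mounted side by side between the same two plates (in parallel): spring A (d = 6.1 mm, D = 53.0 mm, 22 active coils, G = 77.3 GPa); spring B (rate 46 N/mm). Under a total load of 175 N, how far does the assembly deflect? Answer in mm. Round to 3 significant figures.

3.49 mm

k_A = Gd⁴/(8D³N_a) = (77.3×10³)(6.1⁴)/(8·53.0³·22) = 4.0847 N/mm
Parallel: k_eq = 4.0847 + 46 = 50.085 N/mm
δ = F/k_eq = 175/50.085 = 3.4941 mm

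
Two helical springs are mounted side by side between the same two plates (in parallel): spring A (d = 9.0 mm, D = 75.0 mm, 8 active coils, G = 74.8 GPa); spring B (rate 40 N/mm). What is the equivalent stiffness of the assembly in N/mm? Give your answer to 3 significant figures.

58.2 N/mm

k_A = Gd⁴/(8D³N_a) = (74.8×10³)(9.0⁴)/(8·75.0³·8) = 18.176 N/mm
Parallel: k_eq = 18.176 + 40 = 58.176 N/mm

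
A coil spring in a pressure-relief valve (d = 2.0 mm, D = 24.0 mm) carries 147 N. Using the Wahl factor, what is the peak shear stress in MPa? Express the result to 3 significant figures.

1260 MPa

Spring index C = D/d = 24.0/2.0 = 12.0000
K_W = (4C−1)/(4C−4) + 0.615/C = 47.000/44.000 + 0.0512 = 1.1194
τ₀ = 8FD/(πd³) = 8·147·24.0/(π·2.0³) = 28224/25.133 = 1123 MPa
τ_max = K·τ₀ = 1.1194 × 1123 = 1257.1 MPa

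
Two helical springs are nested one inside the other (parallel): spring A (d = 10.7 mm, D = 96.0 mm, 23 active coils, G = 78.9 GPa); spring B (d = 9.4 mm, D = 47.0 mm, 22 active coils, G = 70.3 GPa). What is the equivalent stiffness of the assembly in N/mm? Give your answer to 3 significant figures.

36.4 N/mm

k_A = Gd⁴/(8D³N_a) = (78.9×10³)(10.7⁴)/(8·96.0³·23) = 6.353 N/mm
k_B = Gd⁴/(8D³N_a) = (70.3×10³)(9.4⁴)/(8·47.0³·22) = 30.037 N/mm
Parallel: k_eq = 6.353 + 30.037 = 36.39 N/mm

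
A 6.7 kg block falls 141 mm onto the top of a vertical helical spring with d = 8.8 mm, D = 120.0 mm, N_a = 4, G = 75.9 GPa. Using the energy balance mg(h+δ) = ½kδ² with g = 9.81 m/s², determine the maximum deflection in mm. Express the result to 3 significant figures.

k = Gd⁴/(8D³N_a) = (75.9×10³)(8.8⁴)/(8·120.0³·4) = 8.2315 N/mm
W = mg = 6.7 × 9.81 = 65.727 N
½kδ² − Wδ − Wh = 0 → δ = (W + √(W² + 2kWh))/k
δ = (65.727 + √(4320 + 152571))/8.2315 = (65.727 + 396.09)/8.2315 = 56.104 mm

56.1 mm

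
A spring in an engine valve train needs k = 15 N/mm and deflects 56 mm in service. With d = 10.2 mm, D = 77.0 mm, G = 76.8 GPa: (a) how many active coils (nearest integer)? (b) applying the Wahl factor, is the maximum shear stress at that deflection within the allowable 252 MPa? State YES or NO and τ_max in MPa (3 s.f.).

N_a = Gd⁴/(8D³k) = (76.8×10³)(10.2⁴)/(8·77.0³·15) = 15.17 → N_a = 15
Actual rate k = Gd⁴/(8D³·15) = 15.174 N/mm
Working load F = kδ = 15.174·56 = 849.76 N
C = 77.0/10.2 = 7.5490; K_W = (4C−1)/(4C−4)+0.615/C = 1.1960
τ_max = K_W·8FD/(πd³) = 1.1960·157.01 = 187.78 MPa
τ_max ≤ 252 MPa → acceptable

(a) 15 coils; (b) YES, τ_max = 188 MPa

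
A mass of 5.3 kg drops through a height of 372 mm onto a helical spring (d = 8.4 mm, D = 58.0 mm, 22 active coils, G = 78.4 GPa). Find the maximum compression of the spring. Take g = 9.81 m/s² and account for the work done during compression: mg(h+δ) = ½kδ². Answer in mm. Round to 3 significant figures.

k = Gd⁴/(8D³N_a) = (78.4×10³)(8.4⁴)/(8·58.0³·22) = 11.367 N/mm
W = mg = 5.3 × 9.81 = 51.993 N
½kδ² − Wδ − Wh = 0 → δ = (W + √(W² + 2kWh))/k
δ = (51.993 + √(2703.3 + 439698))/11.367 = (51.993 + 665.13)/11.367 = 63.09 mm

63.1 mm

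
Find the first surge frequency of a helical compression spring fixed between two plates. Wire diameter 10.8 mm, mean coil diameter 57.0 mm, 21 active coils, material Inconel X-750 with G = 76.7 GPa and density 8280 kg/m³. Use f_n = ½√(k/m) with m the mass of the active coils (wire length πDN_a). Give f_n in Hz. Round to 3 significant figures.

54.2 Hz

k = Gd⁴/(8D³N_a) = (76.7×10³)(10.8⁴)/(8·57.0³·21) = 33.539 N/mm = 33539 N/m
Wire length L = πDN_a = π·57.0·21 = 3760.5 mm
m = ρ·(πd²/4)·L = 8280 × 91.609×10⁻⁶ m² × 3.7605 m = 2.8524 kg
f_n = ½√(k/m) = 0.5·√(33539/2.8524) = 0.5·√(11758) = 54.218 Hz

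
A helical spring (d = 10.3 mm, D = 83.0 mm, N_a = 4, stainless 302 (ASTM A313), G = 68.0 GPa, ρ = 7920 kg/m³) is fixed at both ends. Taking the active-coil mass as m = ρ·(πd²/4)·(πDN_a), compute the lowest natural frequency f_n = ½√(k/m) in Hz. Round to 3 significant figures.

k = Gd⁴/(8D³N_a) = (68.0×10³)(10.3⁴)/(8·83.0³·4) = 41.829 N/mm = 41829 N/m
Wire length L = πDN_a = π·83.0·4 = 1043 mm
m = ρ·(πd²/4)·L = 7920 × 83.323×10⁻⁶ m² × 1.043 m = 0.6883 kg
f_n = ½√(k/m) = 0.5·√(41829/0.6883) = 0.5·√(60771) = 123.26 Hz

123 Hz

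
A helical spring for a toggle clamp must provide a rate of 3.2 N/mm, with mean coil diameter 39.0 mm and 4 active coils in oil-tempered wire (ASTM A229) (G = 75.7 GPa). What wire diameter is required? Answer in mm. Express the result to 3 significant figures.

2.99 mm

d = (8D³N_a·k / G)^(1/4) = (8·39.0³·4·3.2 / (75.7×10³))^0.25
  = (80.241)^0.25 = 2.9930 mm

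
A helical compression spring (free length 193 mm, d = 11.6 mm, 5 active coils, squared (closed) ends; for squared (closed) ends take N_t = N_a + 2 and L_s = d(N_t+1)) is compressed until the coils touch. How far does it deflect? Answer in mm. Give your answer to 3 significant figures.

N_t = 7; L_s = 11.6·8 = 92.8 mm
δ_solid = L₀ − L_s = 193 − 92.8 = 100.2 mm

100 mm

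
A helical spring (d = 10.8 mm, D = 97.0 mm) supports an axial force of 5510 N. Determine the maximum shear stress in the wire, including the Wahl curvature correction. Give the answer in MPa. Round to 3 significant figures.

1260 MPa

Spring index C = D/d = 97.0/10.8 = 8.9815
K_W = (4C−1)/(4C−4) + 0.615/C = 34.926/31.926 + 0.0685 = 1.1624
τ₀ = 8FD/(πd³) = 8·5510·97.0/(π·10.8³) = 4.27576e+06/3957.5 = 1080.4 MPa
τ_max = K·τ₀ = 1.1624 × 1080.4 = 1255.9 MPa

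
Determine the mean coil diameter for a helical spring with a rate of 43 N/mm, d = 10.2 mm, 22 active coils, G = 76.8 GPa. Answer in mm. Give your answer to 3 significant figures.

D = (Gd⁴/(8N_a·k))^(1/3) = (76.8×10³·10.2⁴/(8·22·43))^(1/3)
  = (109845)^(1/3) = 47.8917 mm

47.9 mm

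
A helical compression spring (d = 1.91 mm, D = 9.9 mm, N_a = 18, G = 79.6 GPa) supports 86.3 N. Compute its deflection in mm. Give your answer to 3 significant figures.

k = Gd⁴/(8D³N_a) = (79.6×10³)(1.91⁴)/(8·9.9³·18) = 7.5819 N/mm
δ = F/k = 86.3 / 7.5819 = 11.382 mm

11.4 mm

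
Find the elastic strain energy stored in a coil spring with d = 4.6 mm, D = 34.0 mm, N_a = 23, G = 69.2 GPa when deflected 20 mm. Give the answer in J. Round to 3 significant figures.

0.857 J

k = Gd⁴/(8D³N_a) = (69.2×10³)(4.6⁴)/(8·34.0³·23) = 4.2843 N/mm
U = ½kδ² = 0.5 × 4.2843 × 20² = 856.87 N·mm = 0.85687 J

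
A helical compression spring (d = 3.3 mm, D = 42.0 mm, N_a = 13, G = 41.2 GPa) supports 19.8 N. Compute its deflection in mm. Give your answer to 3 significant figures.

31.2 mm

k = Gd⁴/(8D³N_a) = (41.2×10³)(3.3⁴)/(8·42.0³·13) = 0.63412 N/mm
δ = F/k = 19.8 / 0.63412 = 31.224 mm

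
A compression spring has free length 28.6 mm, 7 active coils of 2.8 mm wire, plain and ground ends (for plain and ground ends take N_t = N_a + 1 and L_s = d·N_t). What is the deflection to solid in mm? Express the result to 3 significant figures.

6.20 mm

N_t = 8; L_s = 2.8·8 = 22.4 mm
δ_solid = L₀ − L_s = 28.6 − 22.4 = 6.2 mm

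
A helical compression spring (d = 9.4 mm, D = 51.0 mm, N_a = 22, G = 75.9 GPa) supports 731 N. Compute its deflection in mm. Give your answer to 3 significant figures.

28.8 mm

k = Gd⁴/(8D³N_a) = (75.9×10³)(9.4⁴)/(8·51.0³·22) = 25.382 N/mm
δ = F/k = 731 / 25.382 = 28.8 mm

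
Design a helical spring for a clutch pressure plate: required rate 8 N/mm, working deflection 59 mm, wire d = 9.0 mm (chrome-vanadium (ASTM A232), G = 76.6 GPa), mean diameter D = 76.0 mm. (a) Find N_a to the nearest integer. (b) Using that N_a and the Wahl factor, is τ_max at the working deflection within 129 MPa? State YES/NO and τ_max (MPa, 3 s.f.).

N_a = Gd⁴/(8D³k) = (76.6×10³)(9.0⁴)/(8·76.0³·8) = 17.89 → N_a = 18
Actual rate k = Gd⁴/(8D³·18) = 7.9505 N/mm
Working load F = kδ = 7.9505·59 = 469.08 N
C = 76.0/9.0 = 8.4444; K_W = (4C−1)/(4C−4)+0.615/C = 1.1736
τ_max = K_W·8FD/(πd³) = 1.1736·124.53 = 146.15 MPa
τ_max > 129 MPa → exceeds allowable

(a) 18 coils; (b) NO, τ_max = 146 MPa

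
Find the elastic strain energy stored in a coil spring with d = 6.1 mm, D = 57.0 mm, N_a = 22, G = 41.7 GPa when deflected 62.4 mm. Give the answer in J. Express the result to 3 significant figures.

3.45 J

k = Gd⁴/(8D³N_a) = (41.7×10³)(6.1⁴)/(8·57.0³·22) = 1.7714 N/mm
U = ½kδ² = 0.5 × 1.7714 × 62.4² = 3448.7 N·mm = 3.4487 J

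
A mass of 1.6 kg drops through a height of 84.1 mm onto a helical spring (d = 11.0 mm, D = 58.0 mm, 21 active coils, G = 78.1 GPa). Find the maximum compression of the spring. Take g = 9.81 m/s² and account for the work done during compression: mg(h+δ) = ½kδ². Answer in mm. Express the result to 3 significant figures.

k = Gd⁴/(8D³N_a) = (78.1×10³)(11.0⁴)/(8·58.0³·21) = 34.884 N/mm
W = mg = 1.6 × 9.81 = 15.696 N
½kδ² − Wδ − Wh = 0 → δ = (W + √(W² + 2kWh))/k
δ = (15.696 + √(246.36 + 92096.6))/34.884 = (15.696 + 303.88)/34.884 = 9.1611 mm

9.16 mm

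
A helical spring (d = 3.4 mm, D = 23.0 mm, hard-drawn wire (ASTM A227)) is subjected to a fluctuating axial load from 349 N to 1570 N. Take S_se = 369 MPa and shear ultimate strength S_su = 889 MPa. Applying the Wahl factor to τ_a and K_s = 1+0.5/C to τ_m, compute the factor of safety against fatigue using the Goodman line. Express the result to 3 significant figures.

C = D/d = 23.0/3.4 = 6.7647; K_W = (4C−1)/(4C−4)+0.615/C = 1.2210; K_s = 1+0.5/C = 1.0739
F_a = (F_max−F_min)/2 = 610.5 N; F_m = (F_max+F_min)/2 = 959.5 N
τ_a = K_W·8F_aD/(πd³) = 1.2210 × 909.74 = 1110.8 MPa
τ_m = K_s·8F_mD/(πd³) = 1.0739 × 1429.8 = 1535.5 MPa
Goodman: 1/n_f = τ_a/S_se + τ_m/S_su = 1110.8/369 + 1535.5/889 = 3.01031 + 1.72720 = 4.7375
n_f = 1/4.7375 = 0.2111

0.211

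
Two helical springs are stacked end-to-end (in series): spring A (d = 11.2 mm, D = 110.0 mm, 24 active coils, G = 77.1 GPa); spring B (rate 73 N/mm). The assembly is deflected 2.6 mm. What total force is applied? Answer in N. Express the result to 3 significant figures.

11.6 N

k_A = Gd⁴/(8D³N_a) = (77.1×10³)(11.2⁴)/(8·110.0³·24) = 4.7473 N/mm
Series: 1/k_eq = 1/4.7473 + 1/73 = 0.22434; k_eq = 4.4574 N/mm
F = k_eq·δ = 4.4574·2.6 = 11.589 N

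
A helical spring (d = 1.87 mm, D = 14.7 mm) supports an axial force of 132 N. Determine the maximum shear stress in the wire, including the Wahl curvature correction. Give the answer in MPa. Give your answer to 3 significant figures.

897 MPa

Spring index C = D/d = 14.7/1.87 = 7.8610
K_W = (4C−1)/(4C−4) + 0.615/C = 30.444/27.444 + 0.0782 = 1.1875
τ₀ = 8FD/(πd³) = 8·132·14.7/(π·1.87³) = 15523.2/20.544 = 755.63 MPa
τ_max = K·τ₀ = 1.1875 × 755.63 = 897.34 MPa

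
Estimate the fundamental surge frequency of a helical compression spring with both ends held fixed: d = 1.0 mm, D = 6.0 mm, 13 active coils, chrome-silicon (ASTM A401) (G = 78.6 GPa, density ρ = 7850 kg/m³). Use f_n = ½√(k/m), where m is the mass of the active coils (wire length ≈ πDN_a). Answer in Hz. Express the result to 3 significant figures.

k = Gd⁴/(8D³N_a) = (78.6×10³)(1.0⁴)/(8·6.0³·13) = 3.4989 N/mm = 3498.9 N/m
Wire length L = πDN_a = π·6.0·13 = 245.04 mm
m = ρ·(πd²/4)·L = 7850 × 0.7854×10⁻⁶ m² × 0.24504 m = 0.0015108 kg
f_n = ½√(k/m) = 0.5·√(3498.9/0.0015108) = 0.5·√(2.316e+06) = 760.91 Hz

761 Hz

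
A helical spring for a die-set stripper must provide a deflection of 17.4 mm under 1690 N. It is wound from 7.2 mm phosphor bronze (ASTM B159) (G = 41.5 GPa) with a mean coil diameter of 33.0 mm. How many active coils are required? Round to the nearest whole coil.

Required rate k = F/δ = 1690/17.4 = 97.126 N/mm
N_a = Gd⁴/(8D³k) = (41.5×10³ × 7.2⁴)/(8 × 33.0³ × 97.126)
    = 1.11527e+08 / 2.79235e+07 = 3.994 → 4 coils

4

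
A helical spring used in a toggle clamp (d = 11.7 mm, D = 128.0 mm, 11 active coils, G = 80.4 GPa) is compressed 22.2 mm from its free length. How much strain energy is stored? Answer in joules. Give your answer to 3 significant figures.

k = Gd⁴/(8D³N_a) = (80.4×10³)(11.7⁴)/(8·128.0³·11) = 8.1637 N/mm
U = ½kδ² = 0.5 × 8.1637 × 22.2² = 2011.7 N·mm = 2.0117 J

2.01 J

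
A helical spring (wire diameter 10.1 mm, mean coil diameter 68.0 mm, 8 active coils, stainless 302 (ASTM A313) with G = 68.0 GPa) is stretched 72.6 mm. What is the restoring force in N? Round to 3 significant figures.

2550 N

k = Gd⁴/(8D³N_a) = (68.0×10³)(10.1⁴)/(8·68.0³·8) = 35.163 N/mm
F = k·δ = 35.163 × 72.6 = 2552.8 N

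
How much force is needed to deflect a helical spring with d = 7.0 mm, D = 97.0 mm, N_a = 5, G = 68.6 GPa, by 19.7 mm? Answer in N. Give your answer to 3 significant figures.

88.9 N

k = Gd⁴/(8D³N_a) = (68.6×10³)(7.0⁴)/(8·97.0³·5) = 4.5117 N/mm
F = k·δ = 4.5117 × 19.7 = 88.881 N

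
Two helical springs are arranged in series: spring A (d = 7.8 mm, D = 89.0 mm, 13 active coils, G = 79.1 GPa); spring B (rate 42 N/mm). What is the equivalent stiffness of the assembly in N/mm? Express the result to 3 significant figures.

k_A = Gd⁴/(8D³N_a) = (79.1×10³)(7.8⁴)/(8·89.0³·13) = 3.9935 N/mm
Series: 1/k_eq = 1/3.9935 + 1/42 = 0.27422; k_eq = 3.6467 N/mm

3.65 N/mm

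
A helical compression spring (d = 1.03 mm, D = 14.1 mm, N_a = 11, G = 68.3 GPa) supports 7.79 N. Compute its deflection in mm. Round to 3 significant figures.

k = Gd⁴/(8D³N_a) = (68.3×10³)(1.03⁴)/(8·14.1³·11) = 0.31162 N/mm
δ = F/k = 7.79 / 0.31162 = 24.998 mm

25.0 mm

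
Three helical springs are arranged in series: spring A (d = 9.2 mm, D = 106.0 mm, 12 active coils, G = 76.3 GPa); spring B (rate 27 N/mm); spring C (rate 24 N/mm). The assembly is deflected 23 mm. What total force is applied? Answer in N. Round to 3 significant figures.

79.9 N

k_A = Gd⁴/(8D³N_a) = (76.3×10³)(9.2⁴)/(8·106.0³·12) = 4.7807 N/mm
Series: 1/k_eq = 1/4.7807 + 1/27 + 1/24 = 0.28788; k_eq = 3.4737 N/mm
F = k_eq·δ = 3.4737·23 = 79.894 N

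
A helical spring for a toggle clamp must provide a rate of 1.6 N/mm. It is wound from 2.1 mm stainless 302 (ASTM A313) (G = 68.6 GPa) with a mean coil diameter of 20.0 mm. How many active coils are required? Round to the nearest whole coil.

13

N_a = Gd⁴/(8D³k) = (68.6×10³ × 2.1⁴)/(8 × 20.0³ × 1.6)
    = 1.33414e+06 / 102400 = 13.03 → 13 coils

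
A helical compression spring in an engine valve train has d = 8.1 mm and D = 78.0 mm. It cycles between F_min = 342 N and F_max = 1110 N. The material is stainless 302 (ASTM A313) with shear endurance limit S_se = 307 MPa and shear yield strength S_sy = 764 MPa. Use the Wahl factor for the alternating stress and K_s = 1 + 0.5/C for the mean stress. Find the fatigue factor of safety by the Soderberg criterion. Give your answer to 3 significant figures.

1.10

C = D/d = 78.0/8.1 = 9.6296; K_W = (4C−1)/(4C−4)+0.615/C = 1.1508; K_s = 1+0.5/C = 1.0519
F_a = (F_max−F_min)/2 = 384 N; F_m = (F_max+F_min)/2 = 726 N
τ_a = K_W·8F_aD/(πd³) = 1.1508 × 143.52 = 165.16 MPa
τ_m = K_s·8F_mD/(πd³) = 1.0519 × 271.34 = 285.43 MPa
Soderberg: 1/n_f = τ_a/S_se + τ_m/S_sy = 165.16/307 + 285.43/764 = 0.53798 + 0.37360 = 0.91158
n_f = 1/0.91158 = 1.097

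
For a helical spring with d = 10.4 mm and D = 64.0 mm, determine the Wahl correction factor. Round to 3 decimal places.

C = D/d = 64.0/10.4 = 6.1538
K_W = (4C−1)/(4C−4) + 0.615/C = 23.615/20.615 + 0.0999 = 1.2455

1.245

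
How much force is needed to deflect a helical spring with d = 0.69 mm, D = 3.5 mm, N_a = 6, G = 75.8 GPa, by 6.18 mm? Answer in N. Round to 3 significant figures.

51.6 N

k = Gd⁴/(8D³N_a) = (75.8×10³)(0.69⁴)/(8·3.5³·6) = 8.3487 N/mm
F = k·δ = 8.3487 × 6.18 = 51.595 N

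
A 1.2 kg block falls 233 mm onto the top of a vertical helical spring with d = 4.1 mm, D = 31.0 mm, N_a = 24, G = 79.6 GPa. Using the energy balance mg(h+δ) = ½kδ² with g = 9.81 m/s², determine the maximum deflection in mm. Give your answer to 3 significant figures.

40.5 mm

k = Gd⁴/(8D³N_a) = (79.6×10³)(4.1⁴)/(8·31.0³·24) = 3.9324 N/mm
W = mg = 1.2 × 9.81 = 11.772 N
½kδ² − Wδ − Wh = 0 → δ = (W + √(W² + 2kWh))/k
δ = (11.772 + √(138.58 + 21572.4))/3.9324 = (11.772 + 147.35)/3.9324 = 40.463 mm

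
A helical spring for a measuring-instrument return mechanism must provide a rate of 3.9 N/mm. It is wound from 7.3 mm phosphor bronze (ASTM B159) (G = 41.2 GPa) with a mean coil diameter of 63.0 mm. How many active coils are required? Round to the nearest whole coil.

15

N_a = Gd⁴/(8D³k) = (41.2×10³ × 7.3⁴)/(8 × 63.0³ × 3.9)
    = 1.17001e+08 / 7.80147e+06 = 15 → 15 coils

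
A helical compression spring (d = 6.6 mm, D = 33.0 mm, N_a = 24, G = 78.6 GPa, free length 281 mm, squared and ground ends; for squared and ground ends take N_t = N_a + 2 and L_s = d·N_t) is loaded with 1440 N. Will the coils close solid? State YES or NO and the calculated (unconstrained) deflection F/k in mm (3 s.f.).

NO, δ = 66.6 mm

k = Gd⁴/(8D³N_a) = (78.6×10³)(6.6⁴)/(8·33.0³·24) = 21.615 N/mm
N_t = 26; L_s = 6.6·26 = 171.6 mm; δ_solid = L₀ − L_s = 281 − 171.6 = 109.4 mm
δ = F/k = 1440/21.615 = 66.62 mm
δ < δ_solid → spring does not go solid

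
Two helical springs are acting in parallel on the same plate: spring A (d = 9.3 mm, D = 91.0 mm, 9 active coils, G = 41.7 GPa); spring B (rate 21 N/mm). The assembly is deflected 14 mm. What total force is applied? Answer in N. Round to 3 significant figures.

k_A = Gd⁴/(8D³N_a) = (41.7×10³)(9.3⁴)/(8·91.0³·9) = 5.7492 N/mm
Parallel: k_eq = 5.7492 + 21 = 26.749 N/mm
F = k_eq·δ = 26.749·14 = 374.49 N

374 N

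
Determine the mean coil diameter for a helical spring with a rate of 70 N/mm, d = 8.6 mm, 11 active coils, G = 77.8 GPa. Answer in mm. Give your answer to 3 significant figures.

D = (Gd⁴/(8N_a·k))^(1/3) = (77.8×10³·8.6⁴/(8·11·70))^(1/3)
  = (69086.4)^(1/3) = 41.0328 mm

41.0 mm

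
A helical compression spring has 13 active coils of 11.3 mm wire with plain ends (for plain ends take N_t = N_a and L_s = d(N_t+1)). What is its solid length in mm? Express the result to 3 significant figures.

158 mm

plain ends: N_t = N_a = 13
L_s = d·(N_t+1) = 11.3 × 14 = 158.2 mm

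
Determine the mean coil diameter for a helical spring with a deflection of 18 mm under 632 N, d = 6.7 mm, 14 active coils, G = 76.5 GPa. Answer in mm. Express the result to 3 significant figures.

Required rate k = F/δ = 632/18 = 35.111 N/mm
D = (Gd⁴/(8N_a·k))^(1/3) = (76.5×10³·6.7⁴/(8·14·35.111))^(1/3)
  = (39201.1)^(1/3) = 33.9703 mm

34.0 mm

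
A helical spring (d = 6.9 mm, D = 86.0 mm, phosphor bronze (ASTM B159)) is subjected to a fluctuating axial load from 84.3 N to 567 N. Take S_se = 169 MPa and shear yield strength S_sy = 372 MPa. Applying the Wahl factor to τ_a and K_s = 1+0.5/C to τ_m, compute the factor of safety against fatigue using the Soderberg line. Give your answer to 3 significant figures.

0.599

C = D/d = 86.0/6.9 = 12.4638; K_W = (4C−1)/(4C−4)+0.615/C = 1.1148; K_s = 1+0.5/C = 1.0401
F_a = (F_max−F_min)/2 = 241.35 N; F_m = (F_max+F_min)/2 = 325.65 N
τ_a = K_W·8F_aD/(πd³) = 1.1148 × 160.89 = 179.36 MPa
τ_m = K_s·8F_mD/(πd³) = 1.0401 × 217.09 = 225.8 MPa
Soderberg: 1/n_f = τ_a/S_se + τ_m/S_sy = 179.36/169 + 225.8/372 = 1.06129 + 0.60699 = 1.6683
n_f = 1/1.6683 = 0.5994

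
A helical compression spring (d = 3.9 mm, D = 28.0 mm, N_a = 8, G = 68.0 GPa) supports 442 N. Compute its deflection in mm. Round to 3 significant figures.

k = Gd⁴/(8D³N_a) = (68.0×10³)(3.9⁴)/(8·28.0³·8) = 11.197 N/mm
δ = F/k = 442 / 11.197 = 39.474 mm

39.5 mm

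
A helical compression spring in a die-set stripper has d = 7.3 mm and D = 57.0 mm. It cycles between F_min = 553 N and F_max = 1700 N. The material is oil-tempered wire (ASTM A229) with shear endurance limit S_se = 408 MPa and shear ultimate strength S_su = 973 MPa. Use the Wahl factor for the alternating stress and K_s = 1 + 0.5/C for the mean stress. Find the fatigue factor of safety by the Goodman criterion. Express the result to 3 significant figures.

0.923

C = D/d = 57.0/7.3 = 7.8082; K_W = (4C−1)/(4C−4)+0.615/C = 1.1889; K_s = 1+0.5/C = 1.0640
F_a = (F_max−F_min)/2 = 573.5 N; F_m = (F_max+F_min)/2 = 1126.5 N
τ_a = K_W·8F_aD/(πd³) = 1.1889 × 213.98 = 254.41 MPa
τ_m = K_s·8F_mD/(πd³) = 1.0640 × 420.32 = 447.23 MPa
Goodman: 1/n_f = τ_a/S_se + τ_m/S_su = 254.41/408 + 447.23/973 = 0.62355 + 0.45964 = 1.0832
n_f = 1/1.0832 = 0.9232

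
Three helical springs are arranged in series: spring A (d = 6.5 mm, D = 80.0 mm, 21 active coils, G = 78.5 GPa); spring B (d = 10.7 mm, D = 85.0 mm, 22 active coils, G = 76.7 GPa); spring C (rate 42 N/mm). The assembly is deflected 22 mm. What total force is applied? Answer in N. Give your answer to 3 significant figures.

29.5 N

k_A = Gd⁴/(8D³N_a) = (78.5×10³)(6.5⁴)/(8·80.0³·21) = 1.6291 N/mm
k_B = Gd⁴/(8D³N_a) = (76.7×10³)(10.7⁴)/(8·85.0³·22) = 9.3017 N/mm
Series: 1/k_eq = 1/1.6291 + 1/9.3017 + 1/42 = 0.74516; k_eq = 1.342 N/mm
F = k_eq·δ = 1.342·22 = 29.524 N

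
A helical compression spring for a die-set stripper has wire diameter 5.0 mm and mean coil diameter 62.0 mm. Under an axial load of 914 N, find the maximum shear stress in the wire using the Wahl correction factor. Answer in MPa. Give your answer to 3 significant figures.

1290 MPa

Spring index C = D/d = 62.0/5.0 = 12.4000
K_W = (4C−1)/(4C−4) + 0.615/C = 48.600/45.600 + 0.0496 = 1.1154
τ₀ = 8FD/(πd³) = 8·914·62.0/(π·5.0³) = 453344/392.7 = 1154.4 MPa
τ_max = K·τ₀ = 1.1154 × 1154.4 = 1287.6 MPa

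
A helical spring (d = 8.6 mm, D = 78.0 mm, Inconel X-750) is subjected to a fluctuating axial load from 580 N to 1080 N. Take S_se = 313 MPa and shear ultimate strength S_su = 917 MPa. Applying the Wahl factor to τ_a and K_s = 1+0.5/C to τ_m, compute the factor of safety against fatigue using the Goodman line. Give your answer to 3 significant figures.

C = D/d = 78.0/8.6 = 9.0698; K_W = (4C−1)/(4C−4)+0.615/C = 1.1607; K_s = 1+0.5/C = 1.0551
F_a = (F_max−F_min)/2 = 250 N; F_m = (F_max+F_min)/2 = 830 N
τ_a = K_W·8F_aD/(πd³) = 1.1607 × 78.069 = 90.619 MPa
τ_m = K_s·8F_mD/(πd³) = 1.0551 × 259.19 = 273.48 MPa
Goodman: 1/n_f = τ_a/S_se + τ_m/S_su = 90.619/313 + 273.48/917 = 0.28952 + 0.29823 = 0.58775
n_f = 1/0.58775 = 1.701

1.70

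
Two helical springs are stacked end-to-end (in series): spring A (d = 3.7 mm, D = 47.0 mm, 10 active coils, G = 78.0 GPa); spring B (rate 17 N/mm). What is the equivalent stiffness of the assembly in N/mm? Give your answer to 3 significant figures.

k_A = Gd⁴/(8D³N_a) = (78.0×10³)(3.7⁴)/(8·47.0³·10) = 1.76 N/mm
Series: 1/k_eq = 1/1.76 + 1/17 = 0.627; k_eq = 1.5949 N/mm

1.59 N/mm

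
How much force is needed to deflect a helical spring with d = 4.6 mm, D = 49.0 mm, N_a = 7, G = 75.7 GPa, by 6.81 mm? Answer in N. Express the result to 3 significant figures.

35.0 N

k = Gd⁴/(8D³N_a) = (75.7×10³)(4.6⁴)/(8·49.0³·7) = 5.1446 N/mm
F = k·δ = 5.1446 × 6.81 = 35.035 N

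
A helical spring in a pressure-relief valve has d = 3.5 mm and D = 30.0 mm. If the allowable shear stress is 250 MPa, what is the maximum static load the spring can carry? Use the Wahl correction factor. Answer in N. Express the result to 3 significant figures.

120 N

C = D/d = 30.0/3.5 = 8.5714
K_W = (4C−1)/(4C−4) + 0.615/C = 33.286/30.286 + 0.0717 = 1.1708
τ_max = K·8FD/(πd³) → F_max = τ_allow·πd³/(8DK)
F_max = 250·π·3.5³/(8·30.0·1.1708) = 33674/280.99 = 119.84 N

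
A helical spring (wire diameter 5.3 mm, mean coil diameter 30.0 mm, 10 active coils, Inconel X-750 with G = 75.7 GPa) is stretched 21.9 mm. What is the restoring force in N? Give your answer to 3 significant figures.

606 N

k = Gd⁴/(8D³N_a) = (75.7×10³)(5.3⁴)/(8·30.0³·10) = 27.653 N/mm
F = k·δ = 27.653 × 21.9 = 605.61 N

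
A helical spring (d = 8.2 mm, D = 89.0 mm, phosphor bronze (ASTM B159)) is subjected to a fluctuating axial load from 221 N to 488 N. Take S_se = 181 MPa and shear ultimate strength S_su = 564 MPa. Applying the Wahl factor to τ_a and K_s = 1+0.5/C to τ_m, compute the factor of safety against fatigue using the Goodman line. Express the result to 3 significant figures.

C = D/d = 89.0/8.2 = 10.8537; K_W = (4C−1)/(4C−4)+0.615/C = 1.1328; K_s = 1+0.5/C = 1.0461
F_a = (F_max−F_min)/2 = 133.5 N; F_m = (F_max+F_min)/2 = 354.5 N
τ_a = K_W·8F_aD/(πd³) = 1.1328 × 54.874 = 62.16 MPa
τ_m = K_s·8F_mD/(πd³) = 1.0461 × 145.72 = 152.43 MPa
Goodman: 1/n_f = τ_a/S_se + τ_m/S_su = 62.16/181 + 152.43/564 = 0.34343 + 0.27026 = 0.61369
n_f = 1/0.61369 = 1.629

1.63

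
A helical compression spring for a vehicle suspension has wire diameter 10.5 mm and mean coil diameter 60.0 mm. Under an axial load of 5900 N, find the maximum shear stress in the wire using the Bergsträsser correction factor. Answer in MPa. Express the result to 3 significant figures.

975 MPa

Spring index C = D/d = 60.0/10.5 = 5.7143
K_B = (4C+2)/(4C−3) = 24.857/19.857 = 1.2518
τ₀ = 8FD/(πd³) = 8·5900·60.0/(π·10.5³) = 2.832e+06/3636.8 = 778.71 MPa
τ_max = K·τ₀ = 1.2518 × 778.71 = 974.79 MPa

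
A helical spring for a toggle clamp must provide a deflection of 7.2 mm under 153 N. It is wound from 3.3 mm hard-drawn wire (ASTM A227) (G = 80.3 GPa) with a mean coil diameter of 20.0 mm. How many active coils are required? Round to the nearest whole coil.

7

Required rate k = F/δ = 153/7.2 = 21.25 N/mm
N_a = Gd⁴/(8D³k) = (80.3×10³ × 3.3⁴)/(8 × 20.0³ × 21.25)
    = 9.52295e+06 / 1.36e+06 = 7.002 → 7 coils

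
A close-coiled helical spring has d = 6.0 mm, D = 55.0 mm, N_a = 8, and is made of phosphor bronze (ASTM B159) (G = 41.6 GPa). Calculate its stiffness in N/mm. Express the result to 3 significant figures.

5.06 N/mm

k = Gd⁴/(8D³N_a) = (41.6×10³ × 6.0⁴) / (8 × 55.0³ × 8)
  = 5.39136e+07 / 1.0648e+07 = 5.0633 N/mm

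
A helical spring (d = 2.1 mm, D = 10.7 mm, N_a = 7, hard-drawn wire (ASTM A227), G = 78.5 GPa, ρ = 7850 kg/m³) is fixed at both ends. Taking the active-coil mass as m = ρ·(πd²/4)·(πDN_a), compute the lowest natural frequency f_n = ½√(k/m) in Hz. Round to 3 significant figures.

933 Hz

k = Gd⁴/(8D³N_a) = (78.5×10³)(2.1⁴)/(8·10.7³·7) = 22.254 N/mm = 22254 N/m
Wire length L = πDN_a = π·10.7·7 = 235.31 mm
m = ρ·(πd²/4)·L = 7850 × 3.4636×10⁻⁶ m² × 0.23531 m = 0.0063978 kg
f_n = ½√(k/m) = 0.5·√(22254/0.0063978) = 0.5·√(3.4784e+06) = 932.52 Hz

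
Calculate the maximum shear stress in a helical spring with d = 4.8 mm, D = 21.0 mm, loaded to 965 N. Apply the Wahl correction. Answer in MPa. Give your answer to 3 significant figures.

636 MPa

Spring index C = D/d = 21.0/4.8 = 4.3750
K_W = (4C−1)/(4C−4) + 0.615/C = 16.500/13.500 + 0.1406 = 1.3628
τ₀ = 8FD/(πd³) = 8·965·21.0/(π·4.8³) = 162120/347.44 = 466.62 MPa
τ_max = K·τ₀ = 1.3628 × 466.62 = 635.91 MPa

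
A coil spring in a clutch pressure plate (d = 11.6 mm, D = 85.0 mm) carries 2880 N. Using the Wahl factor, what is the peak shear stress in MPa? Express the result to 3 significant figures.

480 MPa

Spring index C = D/d = 85.0/11.6 = 7.3276
K_W = (4C−1)/(4C−4) + 0.615/C = 28.310/25.310 + 0.0839 = 1.2025
τ₀ = 8FD/(πd³) = 8·2880·85.0/(π·11.6³) = 1.9584e+06/4903.7 = 399.37 MPa
τ_max = K·τ₀ = 1.2025 × 399.37 = 480.23 MPa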